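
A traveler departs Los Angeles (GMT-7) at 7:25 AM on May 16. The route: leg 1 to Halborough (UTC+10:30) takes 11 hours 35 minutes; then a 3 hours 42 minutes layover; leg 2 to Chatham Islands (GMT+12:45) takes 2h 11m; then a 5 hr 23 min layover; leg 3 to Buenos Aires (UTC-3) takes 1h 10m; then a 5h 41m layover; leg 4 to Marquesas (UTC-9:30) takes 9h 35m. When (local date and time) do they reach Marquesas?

8:12 PM on May 17

Convert departure to UTC: 7:25 AM + 7:00 = 2:25 PM UTC on May 16.
Add 11 hours and 35 minutes leg 1 → 2:00 AM UTC (May 17).
Add 3 hours and 42 minutes layover in Halborough → 5:42 AM UTC.
Add 2 hours and 11 minutes leg 2 → 7:53 AM UTC.
Add 5 hours 23 minutes layover in Chatham Islands → 1:16 PM UTC.
Add 1 hour 10 minutes leg 3 → 2:26 PM UTC.
Add 5 hours 41 minutes layover in Buenos Aires → 8:07 PM UTC.
Add 9 hours 35 minutes leg 4 → 5:42 AM UTC (May 18).
Marquesas is UTC−9:30, so local arrival = 5:42 AM − 9:30 = 8:12 PM on May 17.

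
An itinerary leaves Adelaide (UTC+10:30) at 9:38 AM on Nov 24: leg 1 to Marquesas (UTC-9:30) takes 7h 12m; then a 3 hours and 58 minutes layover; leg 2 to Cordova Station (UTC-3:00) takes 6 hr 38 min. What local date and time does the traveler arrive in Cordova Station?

Convert departure to UTC: 9:38 AM − 10:30 = 11:08 PM UTC on Nov 23.
Add 7 hours and 12 minutes leg 1 → 6:20 AM UTC (Nov 24).
Add 3 hours 58 minutes layover in Marquesas → 10:18 AM UTC.
Add 6 hours and 38 minutes leg 2 → 4:56 PM UTC.
Cordova Station is UTC−3:00, so local arrival = 4:56 PM − 3:00 = 1:56 PM on Nov 24.

1:56 PM on November 24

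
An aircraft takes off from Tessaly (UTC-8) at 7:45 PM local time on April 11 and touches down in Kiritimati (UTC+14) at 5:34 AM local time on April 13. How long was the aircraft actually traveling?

11 hours 49 minutes

Kiritimati is 22:00 ahead of Tessaly.
Clock-face elapsed time (ignoring zones) is 33 hours 49 minutes.
Actual elapsed = 33 hours 49 minutes − 22:00 = 11 hours 49 minutes.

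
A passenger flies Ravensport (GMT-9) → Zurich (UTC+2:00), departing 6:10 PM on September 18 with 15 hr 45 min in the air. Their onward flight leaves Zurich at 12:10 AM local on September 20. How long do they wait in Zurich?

3 hours 15 minutes

Convert departure to UTC: 6:10 PM + 9:00 = 3:10 AM UTC on Sep 19.
Add 15 hours and 45 minutes flight time → 6:55 PM UTC.
Zurich is UTC+2:00, so local arrival = 6:55 PM + 2:00 = 8:55 PM on Sep 19.
Layover = 12:10 AM − 8:55 PM (+1 day) = 3 hours 15 minutes.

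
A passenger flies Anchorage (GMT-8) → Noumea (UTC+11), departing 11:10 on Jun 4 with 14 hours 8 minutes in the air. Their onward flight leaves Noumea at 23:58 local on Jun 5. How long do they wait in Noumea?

3 hours 40 minutes

Convert departure to UTC: 11:10 + 8:00 = 19:10 UTC on Jun 4.
Add 14 hours and 8 minutes flight time → 09:18 UTC (Jun 5).
Noumea is UTC+11:00, so local arrival = 09:18 + 11:00 = 20:18 on Jun 5.
Layover = 23:58 − 20:18 = 3 hours 40 minutes.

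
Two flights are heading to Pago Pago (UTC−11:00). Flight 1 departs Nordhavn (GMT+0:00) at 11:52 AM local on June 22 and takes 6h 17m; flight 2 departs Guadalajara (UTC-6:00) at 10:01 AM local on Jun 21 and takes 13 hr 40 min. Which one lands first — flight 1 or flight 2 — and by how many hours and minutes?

the second, by 12 hours 28 minutes

Flight 1 departs at 11:52 AM UTC (Jun 22).
+6 hours 17 minutes → arrive 6:09 PM UTC on Jun 22.
Flight 2 in UTC: 10:01 AM + 6:00 = 4:01 PM on Jun 21.
+13 hours 40 minutes → arrive 5:41 AM UTC on Jun 22.
Flight 2 lands earlier by 12 hours 28 minutes.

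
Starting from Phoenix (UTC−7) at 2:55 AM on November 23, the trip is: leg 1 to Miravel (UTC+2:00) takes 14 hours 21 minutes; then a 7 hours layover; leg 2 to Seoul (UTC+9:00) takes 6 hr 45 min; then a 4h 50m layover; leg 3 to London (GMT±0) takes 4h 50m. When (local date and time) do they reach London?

11:41 PM on Nov 24

Convert departure to UTC: 2:55 AM + 7:00 = 9:55 AM UTC on Nov 23.
Add 14 hours 21 minutes leg 1 → 12:16 AM UTC (Nov 24).
Add 7 hours layover in Miravel → 7:16 AM UTC.
Add 6 hours 45 minutes leg 2 → 2:01 PM UTC.
Add 4 hours 50 minutes layover in Seoul → 6:51 PM UTC.
Add 4 hours 50 minutes leg 3 → 11:41 PM UTC.
London is UTC+0, so local arrival is the same: 11:41 PM on Nov 24.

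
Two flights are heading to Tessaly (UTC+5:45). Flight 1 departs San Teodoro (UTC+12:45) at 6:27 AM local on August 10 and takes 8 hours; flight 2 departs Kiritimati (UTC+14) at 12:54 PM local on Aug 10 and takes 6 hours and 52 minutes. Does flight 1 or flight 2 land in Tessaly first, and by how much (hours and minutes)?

the first, by 4 hours 4 minutes

Flight 1 in UTC: 6:27 AM − 12:45 = 5:42 PM on Aug 9.
+8 hours → arrive 1:42 AM UTC on Aug 10.
Flight 2 in UTC: 12:54 PM − 14:00 = 10:54 PM on Aug 9.
+6 hours 52 minutes → arrive 5:46 AM UTC on Aug 10.
Flight 1 lands earlier by 4 hours 4 minutes.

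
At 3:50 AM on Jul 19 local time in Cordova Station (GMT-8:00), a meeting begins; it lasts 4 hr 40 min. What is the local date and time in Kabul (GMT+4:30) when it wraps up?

Convert start to UTC: 3:50 AM + 8:00 = 11:50 AM UTC on Jul 19.
Add 4 hours and 40 minutes duration → 4:30 PM UTC.
Kabul is UTC+4:30, so local end time = 4:30 PM + 4:30 = 9:00 PM on Jul 19.

9:00 PM on July 19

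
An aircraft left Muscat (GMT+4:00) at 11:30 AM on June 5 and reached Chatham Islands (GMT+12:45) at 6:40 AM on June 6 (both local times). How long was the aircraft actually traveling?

10 hours 25 minutes

Chatham Islands is 8:45 ahead of Muscat.
Clock-face elapsed time (ignoring zones) is 19 hours 10 minutes.
Actual elapsed = 19 hours 10 minutes − 8:45 = 10 hours 25 minutes.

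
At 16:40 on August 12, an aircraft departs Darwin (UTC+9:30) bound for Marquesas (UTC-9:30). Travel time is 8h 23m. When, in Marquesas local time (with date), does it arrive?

06:03 on August 12

Marquesas is 19:00 behind Darwin.
After 8 hours 23 minutes it is 01:03 (Aug 13) in Darwin.
Shift by the zone difference: 01:03 − 19:00 = 06:03 on Aug 12 in Marquesas.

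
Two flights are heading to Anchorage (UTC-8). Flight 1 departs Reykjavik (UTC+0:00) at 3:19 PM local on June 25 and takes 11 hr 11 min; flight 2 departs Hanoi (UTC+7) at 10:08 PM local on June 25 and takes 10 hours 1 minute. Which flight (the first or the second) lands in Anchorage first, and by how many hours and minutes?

Flight 1 departs at 3:19 PM UTC (Jun 25).
+11 hours and 11 minutes → arrive 2:30 AM UTC on Jun 26.
Flight 2 in UTC: 10:08 PM − 7:00 = 3:08 PM on Jun 25.
+10 hours and 1 minute → arrive 1:09 AM UTC on Jun 26.
Flight 2 lands earlier by 1 hour 21 minutes.

the second, by 1 hour 21 minutes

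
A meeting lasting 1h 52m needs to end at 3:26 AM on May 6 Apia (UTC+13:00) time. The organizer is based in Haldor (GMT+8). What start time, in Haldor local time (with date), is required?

Target end time in UTC: 3:26 AM − 13:00 = 2:26 PM on May 5.
Subtract 1 hour 52 minutes → start 12:34 PM UTC on May 5.
Haldor is UTC+8:00: 12:34 PM + 8:00 = 8:34 PM on May 5.

8:34 PM on May 5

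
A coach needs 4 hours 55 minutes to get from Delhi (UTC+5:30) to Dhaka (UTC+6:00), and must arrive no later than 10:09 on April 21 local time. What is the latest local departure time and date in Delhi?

Target arrival in UTC: 10:09 − 6:00 = 04:09 on Apr 21.
Subtract 4 hours and 55 minutes → departure 23:14 UTC on Apr 20.
Delhi is UTC+5:30: 23:14 + 5:30 = 04:44 on Apr 21.

04:44 on April 21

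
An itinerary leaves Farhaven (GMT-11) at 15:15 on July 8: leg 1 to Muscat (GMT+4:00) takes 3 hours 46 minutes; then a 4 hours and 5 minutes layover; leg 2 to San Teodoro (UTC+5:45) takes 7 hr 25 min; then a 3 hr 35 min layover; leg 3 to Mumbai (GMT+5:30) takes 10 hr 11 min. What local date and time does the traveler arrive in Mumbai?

Convert departure to UTC: 15:15 + 11:00 = 02:15 UTC on Jul 9.
Add 3 hours and 46 minutes leg 1 → 06:01 UTC.
Add 4 hours and 5 minutes layover in Muscat → 10:06 UTC.
Add 7 hours and 25 minutes leg 2 → 17:31 UTC.
Add 3 hours 35 minutes layover in San Teodoro → 21:06 UTC.
Add 10 hours and 11 minutes leg 3 → 07:17 UTC (Jul 10).
Mumbai is UTC+5:30, so local arrival = 07:17 + 5:30 = 12:47 on Jul 10.

12:47 on July 10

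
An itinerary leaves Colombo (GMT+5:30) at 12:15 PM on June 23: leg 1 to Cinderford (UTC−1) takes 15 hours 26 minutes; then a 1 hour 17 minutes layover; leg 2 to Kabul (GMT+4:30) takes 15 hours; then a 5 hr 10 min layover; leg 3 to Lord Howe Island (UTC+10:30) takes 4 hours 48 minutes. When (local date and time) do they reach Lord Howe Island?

10:56 AM on June 25

Convert departure to UTC: 12:15 PM − 5:30 = 6:45 AM UTC on Jun 23.
Add 15 hours 26 minutes leg 1 → 10:11 PM UTC.
Add 1 hour and 17 minutes layover in Cinderford → 11:28 PM UTC.
Add 15 hours leg 2 → 2:28 PM UTC (Jun 24).
Add 5 hours 10 minutes layover in Kabul → 7:38 PM UTC.
Add 4 hours 48 minutes leg 3 → 12:26 AM UTC (Jun 25).
Lord Howe Island is UTC+10:30, so local arrival = 12:26 AM + 10:30 = 10:56 AM on Jun 25.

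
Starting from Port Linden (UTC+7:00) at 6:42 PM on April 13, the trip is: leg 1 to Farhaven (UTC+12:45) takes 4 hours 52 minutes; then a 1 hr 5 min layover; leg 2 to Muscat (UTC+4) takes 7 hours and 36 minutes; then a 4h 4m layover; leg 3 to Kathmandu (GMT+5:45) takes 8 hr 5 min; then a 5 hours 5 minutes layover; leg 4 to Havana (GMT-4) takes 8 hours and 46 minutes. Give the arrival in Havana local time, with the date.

11:15 PM on April 14

Convert departure to UTC: 6:42 PM − 7:00 = 11:42 AM UTC on Apr 13.
Add 4 hours and 52 minutes leg 1 → 4:34 PM UTC.
Add 1 hour and 5 minutes layover in Farhaven → 5:39 PM UTC.
Add 7 hours and 36 minutes leg 2 → 1:15 AM UTC (Apr 14).
Add 4 hours and 4 minutes layover in Muscat → 5:19 AM UTC.
Add 8 hours and 5 minutes leg 3 → 1:24 PM UTC.
Add 5 hours 5 minutes layover in Kathmandu → 6:29 PM UTC.
Add 8 hours and 46 minutes leg 4 → 3:15 AM UTC (Apr 15).
Havana is UTC−4:00, so local arrival = 3:15 AM − 4:00 = 11:15 PM on Apr 14.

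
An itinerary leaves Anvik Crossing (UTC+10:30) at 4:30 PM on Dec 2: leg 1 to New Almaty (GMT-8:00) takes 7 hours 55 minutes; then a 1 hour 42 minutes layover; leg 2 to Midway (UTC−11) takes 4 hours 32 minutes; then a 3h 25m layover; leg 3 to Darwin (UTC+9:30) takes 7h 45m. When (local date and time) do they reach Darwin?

Convert departure to UTC: 4:30 PM − 10:30 = 6:00 AM UTC on Dec 2.
Add 7 hours and 55 minutes leg 1 → 1:55 PM UTC.
Add 1 hour 42 minutes layover in New Almaty → 3:37 PM UTC.
Add 4 hours and 32 minutes leg 2 → 8:09 PM UTC.
Add 3 hours 25 minutes layover in Midway → 11:34 PM UTC.
Add 7 hours 45 minutes leg 3 → 7:19 AM UTC (Dec 3).
Darwin is UTC+9:30, so local arrival = 7:19 AM + 9:30 = 4:49 PM on Dec 3.

4:49 PM on Dec 3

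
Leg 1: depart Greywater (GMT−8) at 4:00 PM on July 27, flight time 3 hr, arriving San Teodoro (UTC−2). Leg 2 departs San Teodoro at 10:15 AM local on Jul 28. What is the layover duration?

9 hours 15 minutes

Convert departure to UTC: 4:00 PM + 8:00 = 12:00 AM UTC on Jul 28.
Add 3 hours flight time → 3:00 AM UTC.
San Teodoro is UTC−2:00, so local arrival = 3:00 AM − 2:00 = 1:00 AM on Jul 28.
Layover = 10:15 AM − 1:00 AM = 9 hours 15 minutes.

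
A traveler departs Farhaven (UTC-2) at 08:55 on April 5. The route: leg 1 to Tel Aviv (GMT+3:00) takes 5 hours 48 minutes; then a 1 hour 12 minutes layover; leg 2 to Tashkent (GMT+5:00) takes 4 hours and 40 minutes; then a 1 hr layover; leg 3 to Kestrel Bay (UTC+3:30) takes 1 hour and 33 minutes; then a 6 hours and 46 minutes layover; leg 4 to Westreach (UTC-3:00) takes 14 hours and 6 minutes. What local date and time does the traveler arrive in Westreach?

19:00 on April 6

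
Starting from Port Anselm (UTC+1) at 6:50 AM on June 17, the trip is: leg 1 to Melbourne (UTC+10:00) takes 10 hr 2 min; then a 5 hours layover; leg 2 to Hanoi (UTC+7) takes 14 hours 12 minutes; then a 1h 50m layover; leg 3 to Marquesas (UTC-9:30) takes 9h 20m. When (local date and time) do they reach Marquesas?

12:44 PM on June 18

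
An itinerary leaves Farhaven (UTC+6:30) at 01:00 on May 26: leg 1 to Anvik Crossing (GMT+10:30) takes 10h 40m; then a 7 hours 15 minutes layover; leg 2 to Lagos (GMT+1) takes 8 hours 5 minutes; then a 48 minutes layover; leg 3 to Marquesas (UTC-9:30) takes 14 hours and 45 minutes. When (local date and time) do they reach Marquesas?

Convert departure to UTC: 01:00 − 6:30 = 18:30 UTC on May 25.
Add 10 hours and 40 minutes leg 1 → 05:10 UTC (May 26).
Add 7 hours 15 minutes layover in Anvik Crossing → 12:25 UTC.
Add 8 hours 5 minutes leg 2 → 20:30 UTC.
Add 48 minutes layover in Lagos → 21:18 UTC.
Add 14 hours 45 minutes leg 3 → 12:03 UTC (May 27).
Marquesas is UTC−9:30, so local arrival = 12:03 − 9:30 = 02:33 on May 27.

02:33 on May 27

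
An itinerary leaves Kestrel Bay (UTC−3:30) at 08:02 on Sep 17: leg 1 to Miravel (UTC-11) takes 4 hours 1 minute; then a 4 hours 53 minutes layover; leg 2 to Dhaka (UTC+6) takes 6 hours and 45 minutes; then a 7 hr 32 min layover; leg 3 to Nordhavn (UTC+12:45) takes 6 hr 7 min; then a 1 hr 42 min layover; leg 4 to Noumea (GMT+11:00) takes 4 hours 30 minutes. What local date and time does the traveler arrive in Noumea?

10:02 on September 19

Convert departure to UTC: 08:02 + 3:30 = 11:32 UTC on Sep 17.
Add 4 hours 1 minute leg 1 → 15:33 UTC.
Add 4 hours 53 minutes layover in Miravel → 20:26 UTC.
Add 6 hours 45 minutes leg 2 → 03:11 UTC (Sep 18).
Add 7 hours 32 minutes layover in Dhaka → 10:43 UTC.
Add 6 hours 7 minutes leg 3 → 16:50 UTC.
Add 1 hour and 42 minutes layover in Nordhavn → 18:32 UTC.
Add 4 hours 30 minutes leg 4 → 23:02 UTC.
Noumea is UTC+11:00, so local arrival = 23:02 + 11:00 = 10:02 on Sep 19.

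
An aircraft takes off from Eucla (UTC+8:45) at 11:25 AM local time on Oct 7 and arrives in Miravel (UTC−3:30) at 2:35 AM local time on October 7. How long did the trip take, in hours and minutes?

3 hours 25 minutes

Departure in UTC: 11:25 AM − 8:45 = 2:40 AM on Oct 7.
Arrival in UTC: 2:35 AM + 3:30 = 6:05 AM on Oct 7.
Elapsed = 6:05 AM − 2:40 AM = 3 hours 25 minutes.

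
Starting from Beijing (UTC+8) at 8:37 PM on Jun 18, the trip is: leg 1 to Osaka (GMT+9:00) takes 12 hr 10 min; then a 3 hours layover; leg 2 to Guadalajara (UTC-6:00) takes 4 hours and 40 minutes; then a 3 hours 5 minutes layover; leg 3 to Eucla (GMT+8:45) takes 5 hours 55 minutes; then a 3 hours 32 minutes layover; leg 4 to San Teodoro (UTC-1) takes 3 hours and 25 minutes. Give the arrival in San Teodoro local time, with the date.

11:24 PM on June 19

Convert departure to UTC: 8:37 PM − 8:00 = 12:37 PM UTC on Jun 18.
Add 12 hours and 10 minutes leg 1 → 12:47 AM UTC (Jun 19).
Add 3 hours layover in Osaka → 3:47 AM UTC.
Add 4 hours 40 minutes leg 2 → 8:27 AM UTC.
Add 3 hours and 5 minutes layover in Guadalajara → 11:32 AM UTC.
Add 5 hours and 55 minutes leg 3 → 5:27 PM UTC.
Add 3 hours 32 minutes layover in Eucla → 8:59 PM UTC.
Add 3 hours and 25 minutes leg 4 → 12:24 AM UTC (Jun 20).
San Teodoro is UTC−1:00, so local arrival = 12:24 AM − 1:00 = 11:24 PM on Jun 19.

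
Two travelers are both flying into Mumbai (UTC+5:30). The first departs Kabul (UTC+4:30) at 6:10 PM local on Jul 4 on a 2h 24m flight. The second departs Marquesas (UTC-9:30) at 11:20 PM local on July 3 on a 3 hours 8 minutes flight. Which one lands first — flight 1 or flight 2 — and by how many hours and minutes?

Flight 1 in UTC: 6:10 PM − 4:30 = 1:40 PM on Jul 4.
+2 hours 24 minutes → arrive 4:04 PM UTC on Jul 4.
Flight 2 in UTC: 11:20 PM + 9:30 = 8:50 AM on Jul 4.
+3 hours and 8 minutes → arrive 11:58 AM UTC on Jul 4.
Flight 2 lands earlier by 4 hours 6 minutes.

the second, by 4 hours 6 minutes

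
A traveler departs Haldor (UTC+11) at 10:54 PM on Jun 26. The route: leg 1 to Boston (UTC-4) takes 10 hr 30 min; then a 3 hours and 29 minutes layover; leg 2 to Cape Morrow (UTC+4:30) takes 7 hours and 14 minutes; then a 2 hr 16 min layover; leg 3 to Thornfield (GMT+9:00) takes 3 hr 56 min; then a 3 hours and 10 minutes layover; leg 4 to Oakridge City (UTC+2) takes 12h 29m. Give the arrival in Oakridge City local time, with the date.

8:58 AM on June 28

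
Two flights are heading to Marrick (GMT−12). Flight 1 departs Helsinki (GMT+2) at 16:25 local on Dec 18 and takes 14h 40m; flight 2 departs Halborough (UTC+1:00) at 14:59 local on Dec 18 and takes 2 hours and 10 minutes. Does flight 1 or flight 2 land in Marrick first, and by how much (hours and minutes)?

the second, by 12 hours 56 minutes

Flight 1 in UTC: 16:25 − 2:00 = 14:25 on Dec 18.
+14 hours and 40 minutes → arrive 05:05 UTC on Dec 19.
Flight 2 in UTC: 14:59 − 1:00 = 13:59 on Dec 18.
+2 hours 10 minutes → arrive 16:09 UTC on Dec 18.
Flight 2 lands earlier by 12 hours 56 minutes.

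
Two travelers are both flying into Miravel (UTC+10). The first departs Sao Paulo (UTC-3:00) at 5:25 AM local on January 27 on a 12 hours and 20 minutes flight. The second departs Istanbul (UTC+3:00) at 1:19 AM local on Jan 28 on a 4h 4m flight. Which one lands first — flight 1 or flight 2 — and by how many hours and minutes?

Flight 1 in UTC: 5:25 AM + 3:00 = 8:25 AM on Jan 27.
+12 hours and 20 minutes → arrive 8:45 PM UTC on Jan 27.
Flight 2 in UTC: 1:19 AM − 3:00 = 10:19 PM on Jan 27.
+4 hours 4 minutes → arrive 2:23 AM UTC on Jan 28.
Flight 1 lands earlier by 5 hours 38 minutes.

the first, by 5 hours 38 minutes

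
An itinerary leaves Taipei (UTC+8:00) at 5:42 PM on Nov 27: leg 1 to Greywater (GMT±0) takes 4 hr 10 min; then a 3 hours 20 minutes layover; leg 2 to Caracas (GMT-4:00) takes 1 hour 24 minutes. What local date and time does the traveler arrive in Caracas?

Convert departure to UTC: 5:42 PM − 8:00 = 9:42 AM UTC on Nov 27.
Add 4 hours and 10 minutes leg 1 → 1:52 PM UTC.
Add 3 hours 20 minutes layover in Greywater → 5:12 PM UTC.
Add 1 hour 24 minutes leg 2 → 6:36 PM UTC.
Caracas is UTC−4:00, so local arrival = 6:36 PM − 4:00 = 2:36 PM on Nov 27.

2:36 PM on November 27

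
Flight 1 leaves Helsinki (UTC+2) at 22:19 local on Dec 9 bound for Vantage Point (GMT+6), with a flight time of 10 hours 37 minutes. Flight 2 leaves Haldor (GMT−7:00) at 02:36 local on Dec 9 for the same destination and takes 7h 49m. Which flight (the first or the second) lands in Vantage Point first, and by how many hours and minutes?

Flight 1 in UTC: 22:19 − 2:00 = 20:19 on Dec 9.
+10 hours 37 minutes → arrive 06:56 UTC on Dec 10.
Flight 2 in UTC: 02:36 + 7:00 = 09:36 on Dec 9.
+7 hours 49 minutes → arrive 17:25 UTC on Dec 9.
Flight 2 lands earlier by 13 hours 31 minutes.

the second, by 13 hours 31 minutes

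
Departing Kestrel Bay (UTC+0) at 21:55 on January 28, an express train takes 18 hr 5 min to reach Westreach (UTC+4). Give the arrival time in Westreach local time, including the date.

Kestrel Bay is at UTC+0, so departure is already 21:55 UTC on Jan 28.
Add 18 hours and 5 minutes travel time → 16:00 UTC (Jan 29).
Westreach is UTC+4:00, so local arrival = 16:00 + 4:00 = 20:00 on Jan 29.

20:00 on January 29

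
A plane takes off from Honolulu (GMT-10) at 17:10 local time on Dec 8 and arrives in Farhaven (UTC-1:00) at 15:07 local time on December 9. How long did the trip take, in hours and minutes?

Departure in UTC: 17:10 + 10:00 = 03:10 on Dec 9.
Arrival in UTC: 15:07 + 1:00 = 16:07 on Dec 9.
Elapsed = 16:07 − 03:10 = 12 hours 57 minutes.

12 hours 57 minutes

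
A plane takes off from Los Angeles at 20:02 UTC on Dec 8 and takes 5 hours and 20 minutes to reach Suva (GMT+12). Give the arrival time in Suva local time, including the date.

13:22 on December 9

Departure is given in UTC: 20:02 on Dec 8.
Add 5 hours 20 minutes → 01:22 UTC (Dec 9).
Suva is UTC+12:00: 01:22 + 12:00 = 13:22 on Dec 9.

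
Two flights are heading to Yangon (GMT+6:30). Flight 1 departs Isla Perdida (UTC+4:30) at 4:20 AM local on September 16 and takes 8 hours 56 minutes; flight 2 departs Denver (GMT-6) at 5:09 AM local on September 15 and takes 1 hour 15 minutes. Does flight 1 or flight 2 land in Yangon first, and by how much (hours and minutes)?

Flight 1 in UTC: 4:20 AM − 4:30 = 11:50 PM on Sep 15.
+8 hours 56 minutes → arrive 8:46 AM UTC on Sep 16.
Flight 2 in UTC: 5:09 AM + 6:00 = 11:09 AM on Sep 15.
+1 hour 15 minutes → arrive 12:24 PM UTC on Sep 15.
Flight 2 lands earlier by 20 hours 22 minutes.

the second, by 20 hours 22 minutes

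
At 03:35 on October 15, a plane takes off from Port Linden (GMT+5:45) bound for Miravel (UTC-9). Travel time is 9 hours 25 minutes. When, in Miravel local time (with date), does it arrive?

Miravel is 14:45 behind Port Linden.
After 9 hours and 25 minutes it is 13:00 in Port Linden.
Shift by the zone difference: 13:00 − 14:45 = 22:15 on Oct 14 in Miravel.

22:15 on October 14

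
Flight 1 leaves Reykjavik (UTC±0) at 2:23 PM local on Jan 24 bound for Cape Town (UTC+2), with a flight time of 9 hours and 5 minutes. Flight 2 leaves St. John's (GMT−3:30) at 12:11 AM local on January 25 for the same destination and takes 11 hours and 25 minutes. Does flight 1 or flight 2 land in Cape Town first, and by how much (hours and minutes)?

the first, by 15 hours 38 minutes

Flight 1 departs at 2:23 PM UTC (Jan 24).
+9 hours and 5 minutes → arrive 11:28 PM UTC on Jan 24.
Flight 2 in UTC: 12:11 AM + 3:30 = 3:41 AM on Jan 25.
+11 hours and 25 minutes → arrive 3:06 PM UTC on Jan 25.
Flight 1 lands earlier by 15 hours 38 minutes.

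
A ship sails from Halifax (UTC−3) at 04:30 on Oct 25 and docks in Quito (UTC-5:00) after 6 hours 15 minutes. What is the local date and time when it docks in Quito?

08:45 on October 25

Convert departure to UTC: 04:30 + 3:00 = 07:30 UTC on Oct 25.
Add 6 hours 15 minutes travel time → 13:45 UTC.
Quito is UTC−5:00, so local arrival = 13:45 − 5:00 = 08:45 on Oct 25.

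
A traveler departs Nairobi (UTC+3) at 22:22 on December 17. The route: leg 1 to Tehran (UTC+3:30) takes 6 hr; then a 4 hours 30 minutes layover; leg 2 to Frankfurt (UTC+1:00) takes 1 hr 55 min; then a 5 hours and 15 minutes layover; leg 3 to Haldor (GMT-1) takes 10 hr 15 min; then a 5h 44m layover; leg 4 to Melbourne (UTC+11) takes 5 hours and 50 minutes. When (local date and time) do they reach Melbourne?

21:51 on Dec 19

Convert departure to UTC: 22:22 − 3:00 = 19:22 UTC on Dec 17.
Add 6 hours leg 1 → 01:22 UTC (Dec 18).
Add 4 hours 30 minutes layover in Tehran → 05:52 UTC.
Add 1 hour and 55 minutes leg 2 → 07:47 UTC.
Add 5 hours 15 minutes layover in Frankfurt → 13:02 UTC.
Add 10 hours and 15 minutes leg 3 → 23:17 UTC.
Add 5 hours 44 minutes layover in Haldor → 05:01 UTC (Dec 19).
Add 5 hours and 50 minutes leg 4 → 10:51 UTC.
Melbourne is UTC+11:00, so local arrival = 10:51 + 11:00 = 21:51 on Dec 19.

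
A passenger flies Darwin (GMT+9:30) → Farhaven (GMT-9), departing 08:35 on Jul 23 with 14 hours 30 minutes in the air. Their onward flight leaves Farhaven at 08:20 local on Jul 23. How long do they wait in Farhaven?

Convert departure to UTC: 08:35 − 9:30 = 23:05 UTC on Jul 22.
Add 14 hours 30 minutes flight time → 13:35 UTC (Jul 23).
Farhaven is UTC−9:00, so local arrival = 13:35 − 9:00 = 04:35 on Jul 23.
Layover = 08:20 − 04:35 = 3 hours 45 minutes.

3 hours 45 minutes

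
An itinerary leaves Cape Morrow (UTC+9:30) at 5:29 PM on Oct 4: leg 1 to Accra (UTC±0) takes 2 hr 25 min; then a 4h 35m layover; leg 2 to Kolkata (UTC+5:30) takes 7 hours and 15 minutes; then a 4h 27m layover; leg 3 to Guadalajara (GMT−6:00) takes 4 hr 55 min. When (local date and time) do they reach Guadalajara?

1:36 AM on October 5

Convert departure to UTC: 5:29 PM − 9:30 = 7:59 AM UTC on Oct 4.
Add 2 hours 25 minutes leg 1 → 10:24 AM UTC.
Add 4 hours 35 minutes layover in Accra → 2:59 PM UTC.
Add 7 hours and 15 minutes leg 2 → 10:14 PM UTC.
Add 4 hours and 27 minutes layover in Kolkata → 2:41 AM UTC (Oct 5).
Add 4 hours 55 minutes leg 3 → 7:36 AM UTC.
Guadalajara is UTC−6:00, so local arrival = 7:36 AM − 6:00 = 1:36 AM on Oct 5.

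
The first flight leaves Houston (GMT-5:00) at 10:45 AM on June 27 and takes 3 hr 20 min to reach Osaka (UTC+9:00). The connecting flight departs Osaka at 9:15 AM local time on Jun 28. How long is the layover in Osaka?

5 hours 10 minutes

Convert departure to UTC: 10:45 AM + 5:00 = 3:45 PM UTC on Jun 27.
Add 3 hours 20 minutes flight time → 7:05 PM UTC.
Osaka is UTC+9:00, so local arrival = 7:05 PM + 9:00 = 4:05 AM on Jun 28.
Layover = 9:15 AM − 4:05 AM = 5 hours 10 minutes.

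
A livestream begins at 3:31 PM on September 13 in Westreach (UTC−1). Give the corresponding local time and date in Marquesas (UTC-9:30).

Marquesas is 8:30 behind Westreach.
Shift by the zone difference: 3:31 PM − 8:30 = 7:01 AM on Sep 13 in Marquesas.

7:01 AM on September 13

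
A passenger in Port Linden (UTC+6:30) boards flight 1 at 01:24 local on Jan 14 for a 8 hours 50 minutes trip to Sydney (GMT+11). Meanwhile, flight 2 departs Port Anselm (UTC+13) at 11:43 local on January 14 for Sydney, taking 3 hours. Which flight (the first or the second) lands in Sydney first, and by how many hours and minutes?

Flight 1 in UTC: 01:24 − 6:30 = 18:54 on Jan 13.
+8 hours and 50 minutes → arrive 03:44 UTC on Jan 14.
Flight 2 in UTC: 11:43 − 13:00 = 22:43 on Jan 13.
+3 hours → arrive 01:43 UTC on Jan 14.
Flight 2 lands earlier by 2 hours 1 minute.

the second, by 2 hours 1 minute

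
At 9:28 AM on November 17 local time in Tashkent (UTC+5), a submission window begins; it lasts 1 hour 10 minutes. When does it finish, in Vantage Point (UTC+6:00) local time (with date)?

11:38 AM on November 17

Convert start to UTC: 9:28 AM − 5:00 = 4:28 AM UTC on Nov 17.
Add 1 hour and 10 minutes duration → 5:38 AM UTC.
Vantage Point is UTC+6:00, so local end time = 5:38 AM + 6:00 = 11:38 AM on Nov 17.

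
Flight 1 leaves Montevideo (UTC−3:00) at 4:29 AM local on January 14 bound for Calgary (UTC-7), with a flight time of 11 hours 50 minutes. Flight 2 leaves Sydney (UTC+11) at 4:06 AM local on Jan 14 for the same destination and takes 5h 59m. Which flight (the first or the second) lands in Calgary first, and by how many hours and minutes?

the second, by 20 hours 14 minutes

Flight 1 in UTC: 4:29 AM + 3:00 = 7:29 AM on Jan 14.
+11 hours 50 minutes → arrive 7:19 PM UTC on Jan 14.
Flight 2 in UTC: 4:06 AM − 11:00 = 5:06 PM on Jan 13.
+5 hours 59 minutes → arrive 11:05 PM UTC on Jan 13.
Flight 2 lands earlier by 20 hours 14 minutes.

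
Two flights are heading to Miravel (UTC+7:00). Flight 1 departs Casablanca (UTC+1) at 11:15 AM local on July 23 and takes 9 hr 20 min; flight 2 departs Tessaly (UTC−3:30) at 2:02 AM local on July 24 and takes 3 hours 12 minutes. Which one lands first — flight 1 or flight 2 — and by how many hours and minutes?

the first, by 13 hours 9 minutes

Flight 1 in UTC: 11:15 AM − 1:00 = 10:15 AM on Jul 23.
+9 hours and 20 minutes → arrive 7:35 PM UTC on Jul 23.
Flight 2 in UTC: 2:02 AM + 3:30 = 5:32 AM on Jul 24.
+3 hours and 12 minutes → arrive 8:44 AM UTC on Jul 24.
Flight 1 lands earlier by 13 hours 9 minutes.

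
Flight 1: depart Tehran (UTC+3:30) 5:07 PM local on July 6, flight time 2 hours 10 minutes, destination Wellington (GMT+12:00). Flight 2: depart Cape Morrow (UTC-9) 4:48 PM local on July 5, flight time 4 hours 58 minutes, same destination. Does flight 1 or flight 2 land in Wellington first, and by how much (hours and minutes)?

Flight 1 in UTC: 5:07 PM − 3:30 = 1:37 PM on Jul 6.
+2 hours 10 minutes → arrive 3:47 PM UTC on Jul 6.
Flight 2 in UTC: 4:48 PM + 9:00 = 1:48 AM on Jul 6.
+4 hours and 58 minutes → arrive 6:46 AM UTC on Jul 6.
Flight 2 lands earlier by 9 hours 1 minute.

the second, by 9 hours 1 minute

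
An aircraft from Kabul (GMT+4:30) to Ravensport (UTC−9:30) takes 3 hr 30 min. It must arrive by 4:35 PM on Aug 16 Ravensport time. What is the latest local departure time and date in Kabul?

3:05 AM on August 17

Target arrival in UTC: 4:35 PM + 9:30 = 2:05 AM on Aug 17.
Subtract 3 hours and 30 minutes → departure 10:35 PM UTC on Aug 16.
Kabul is UTC+4:30: 10:35 PM + 4:30 = 3:05 AM on Aug 17.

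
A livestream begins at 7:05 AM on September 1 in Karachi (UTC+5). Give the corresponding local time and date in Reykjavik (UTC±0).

2:05 AM on September 1

Reykjavik is 5:00 behind Karachi.
Shift by the zone difference: 7:05 AM − 5:00 = 2:05 AM on Sep 1 in Reykjavik.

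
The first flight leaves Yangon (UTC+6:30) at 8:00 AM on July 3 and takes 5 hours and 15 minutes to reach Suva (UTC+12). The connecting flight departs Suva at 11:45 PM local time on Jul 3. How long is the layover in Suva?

5 hours

Convert departure to UTC: 8:00 AM − 6:30 = 1:30 AM UTC on Jul 3.
Add 5 hours and 15 minutes flight time → 6:45 AM UTC.
Suva is UTC+12:00, so local arrival = 6:45 AM + 12:00 = 6:45 PM on Jul 3.
Layover = 11:45 PM − 6:45 PM = 5 hours.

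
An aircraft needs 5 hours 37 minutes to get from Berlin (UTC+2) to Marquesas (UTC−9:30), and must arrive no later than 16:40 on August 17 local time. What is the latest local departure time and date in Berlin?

Target arrival in UTC: 16:40 + 9:30 = 02:10 on Aug 18.
Subtract 5 hours 37 minutes → departure 20:33 UTC on Aug 17.
Berlin is UTC+2:00: 20:33 + 2:00 = 22:33 on Aug 17.

22:33 on August 17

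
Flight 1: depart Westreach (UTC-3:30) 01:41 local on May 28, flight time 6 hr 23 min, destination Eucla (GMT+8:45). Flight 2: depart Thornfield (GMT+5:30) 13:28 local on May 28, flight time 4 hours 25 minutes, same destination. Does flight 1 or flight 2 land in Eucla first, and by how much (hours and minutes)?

the first, by 49 minutes

Flight 1 in UTC: 01:41 + 3:30 = 05:11 on May 28.
+6 hours 23 minutes → arrive 11:34 UTC on May 28.
Flight 2 in UTC: 13:28 − 5:30 = 07:58 on May 28.
+4 hours 25 minutes → arrive 12:23 UTC on May 28.
Flight 1 lands earlier by 49 minutes.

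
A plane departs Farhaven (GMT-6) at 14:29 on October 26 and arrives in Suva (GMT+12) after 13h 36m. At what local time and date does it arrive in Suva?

22:05 on Oct 27

Suva is 18:00 ahead of Farhaven.
After 13 hours 36 minutes it is 04:05 (Oct 27) in Farhaven.
Shift by the zone difference: 04:05 + 18:00 = 22:05 on Oct 27 in Suva.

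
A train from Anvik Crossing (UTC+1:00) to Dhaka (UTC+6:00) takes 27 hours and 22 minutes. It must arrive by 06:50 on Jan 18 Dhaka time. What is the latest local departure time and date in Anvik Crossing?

22:28 on January 16

Target arrival in UTC: 06:50 − 6:00 = 00:50 on Jan 18.
Subtract 27 hours and 22 minutes → departure 21:28 UTC on Jan 16.
Anvik Crossing is UTC+1:00: 21:28 + 1:00 = 22:28 on Jan 16.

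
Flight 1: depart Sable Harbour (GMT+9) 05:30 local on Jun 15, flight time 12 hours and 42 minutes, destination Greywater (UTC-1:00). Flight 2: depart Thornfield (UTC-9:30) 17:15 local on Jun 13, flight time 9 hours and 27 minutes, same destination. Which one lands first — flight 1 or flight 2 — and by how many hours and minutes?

Flight 1 in UTC: 05:30 − 9:00 = 20:30 on Jun 14.
+12 hours and 42 minutes → arrive 09:12 UTC on Jun 15.
Flight 2 in UTC: 17:15 + 9:30 = 02:45 on Jun 14.
+9 hours 27 minutes → arrive 12:12 UTC on Jun 14.
Flight 2 lands earlier by 21 hours.

the second, by 21 hours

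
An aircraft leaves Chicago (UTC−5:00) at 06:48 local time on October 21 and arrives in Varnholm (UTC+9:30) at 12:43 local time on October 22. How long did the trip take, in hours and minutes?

15 hours 25 minutes

Departure in UTC: 06:48 + 5:00 = 11:48 on Oct 21.
Arrival in UTC: 12:43 − 9:30 = 03:13 on Oct 22.
Elapsed = 03:13 − 11:48 (+1 day) = 15 hours 25 minutes.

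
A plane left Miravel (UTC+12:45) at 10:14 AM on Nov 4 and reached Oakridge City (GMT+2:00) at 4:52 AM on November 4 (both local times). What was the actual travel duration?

5 hours 23 minutes

Departure in UTC: 10:14 AM − 12:45 = 9:29 PM on Nov 3.
Arrival in UTC: 4:52 AM − 2:00 = 2:52 AM on Nov 4.
Elapsed = 2:52 AM − 9:29 PM (+1 day) = 5 hours 23 minutes.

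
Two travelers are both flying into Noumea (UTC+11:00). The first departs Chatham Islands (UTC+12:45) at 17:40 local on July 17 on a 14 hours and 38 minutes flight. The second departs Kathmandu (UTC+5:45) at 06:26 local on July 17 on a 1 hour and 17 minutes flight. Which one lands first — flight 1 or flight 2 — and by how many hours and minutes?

Flight 1 in UTC: 17:40 − 12:45 = 04:55 on Jul 17.
+14 hours 38 minutes → arrive 19:33 UTC on Jul 17.
Flight 2 in UTC: 06:26 − 5:45 = 00:41 on Jul 17.
+1 hour 17 minutes → arrive 01:58 UTC on Jul 17.
Flight 2 lands earlier by 17 hours 35 minutes.

the second, by 17 hours 35 minutes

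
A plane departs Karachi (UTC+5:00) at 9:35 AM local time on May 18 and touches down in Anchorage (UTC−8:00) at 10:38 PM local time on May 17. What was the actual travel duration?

Departure in UTC: 9:35 AM − 5:00 = 4:35 AM on May 18.
Arrival in UTC: 10:38 PM + 8:00 = 6:38 AM on May 18.
Elapsed = 6:38 AM − 4:35 AM = 2 hours 3 minutes.

2 hours 3 minutes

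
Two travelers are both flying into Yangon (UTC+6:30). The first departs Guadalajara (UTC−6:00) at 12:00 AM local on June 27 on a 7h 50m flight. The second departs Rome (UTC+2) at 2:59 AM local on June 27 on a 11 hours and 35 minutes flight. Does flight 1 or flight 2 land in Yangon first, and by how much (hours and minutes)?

the second, by 1 hour 16 minutes

Flight 1 in UTC: 12:00 AM + 6:00 = 6:00 AM on Jun 27.
+7 hours and 50 minutes → arrive 1:50 PM UTC on Jun 27.
Flight 2 in UTC: 2:59 AM − 2:00 = 12:59 AM on Jun 27.
+11 hours and 35 minutes → arrive 12:34 PM UTC on Jun 27.
Flight 2 lands earlier by 1 hour 16 minutes.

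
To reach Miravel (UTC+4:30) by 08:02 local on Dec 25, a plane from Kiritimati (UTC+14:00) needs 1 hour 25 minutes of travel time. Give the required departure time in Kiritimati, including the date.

16:07 on Dec 25

Target arrival in UTC: 08:02 − 4:30 = 03:32 on Dec 25.
Subtract 1 hour 25 minutes → departure 02:07 UTC on Dec 25.
Kiritimati is UTC+14:00: 02:07 + 14:00 = 16:07 on Dec 25.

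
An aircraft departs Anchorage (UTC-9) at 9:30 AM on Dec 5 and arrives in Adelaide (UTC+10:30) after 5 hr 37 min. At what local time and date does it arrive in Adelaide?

Convert departure to UTC: 9:30 AM + 9:00 = 6:30 PM UTC on Dec 5.
Add 5 hours and 37 minutes travel time → 12:07 AM UTC (Dec 6).
Adelaide is UTC+10:30, so local arrival = 12:07 AM + 10:30 = 10:37 AM on Dec 6.

10:37 AM on December 6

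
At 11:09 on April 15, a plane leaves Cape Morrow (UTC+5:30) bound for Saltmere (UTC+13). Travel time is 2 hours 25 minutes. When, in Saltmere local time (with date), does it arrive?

21:04 on Apr 15

Convert departure to UTC: 11:09 − 5:30 = 05:39 UTC on Apr 15.
Add 2 hours 25 minutes travel time → 08:04 UTC.
Saltmere is UTC+13:00, so local arrival = 08:04 + 13:00 = 21:04 on Apr 15.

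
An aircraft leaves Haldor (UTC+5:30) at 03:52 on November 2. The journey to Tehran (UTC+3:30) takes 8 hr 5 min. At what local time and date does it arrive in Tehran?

Convert departure to UTC: 03:52 − 5:30 = 22:22 UTC on Nov 1.
Add 8 hours and 5 minutes travel time → 06:27 UTC (Nov 2).
Tehran is UTC+3:30, so local arrival = 06:27 + 3:30 = 09:57 on Nov 2.

09:57 on November 2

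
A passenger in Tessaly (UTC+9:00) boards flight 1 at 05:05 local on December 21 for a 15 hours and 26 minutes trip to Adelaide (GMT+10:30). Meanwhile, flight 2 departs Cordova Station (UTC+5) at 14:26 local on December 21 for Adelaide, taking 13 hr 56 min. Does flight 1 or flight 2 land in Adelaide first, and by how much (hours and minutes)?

Flight 1 in UTC: 05:05 − 9:00 = 20:05 on Dec 20.
+15 hours 26 minutes → arrive 11:31 UTC on Dec 21.
Flight 2 in UTC: 14:26 − 5:00 = 09:26 on Dec 21.
+13 hours and 56 minutes → arrive 23:22 UTC on Dec 21.
Flight 1 lands earlier by 11 hours 51 minutes.

the first, by 11 hours 51 minutes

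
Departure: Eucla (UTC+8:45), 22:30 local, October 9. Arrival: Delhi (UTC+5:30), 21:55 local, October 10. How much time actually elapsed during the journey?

26 hours 40 minutes

Departure in UTC: 22:30 − 8:45 = 13:45 on Oct 9.
Arrival in UTC: 21:55 − 5:30 = 16:25 on Oct 10.
Elapsed = 16:25 − 13:45 (+1 day) = 26 hours 40 minutes.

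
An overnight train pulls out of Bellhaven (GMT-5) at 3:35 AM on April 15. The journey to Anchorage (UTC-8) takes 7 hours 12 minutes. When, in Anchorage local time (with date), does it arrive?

Convert departure to UTC: 3:35 AM + 5:00 = 8:35 AM UTC on Apr 15.
Add 7 hours and 12 minutes travel time → 3:47 PM UTC.
Anchorage is UTC−8:00, so local arrival = 3:47 PM − 8:00 = 7:47 AM on Apr 15.

7:47 AM on Apr 15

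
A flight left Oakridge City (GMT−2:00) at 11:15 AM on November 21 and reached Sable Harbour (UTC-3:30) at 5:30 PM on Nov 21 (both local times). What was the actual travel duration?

7 hours 45 minutes

Departure in UTC: 11:15 AM + 2:00 = 1:15 PM on Nov 21.
Arrival in UTC: 5:30 PM + 3:30 = 9:00 PM on Nov 21.
Elapsed = 9:00 PM − 1:15 PM = 7 hours 45 minutes.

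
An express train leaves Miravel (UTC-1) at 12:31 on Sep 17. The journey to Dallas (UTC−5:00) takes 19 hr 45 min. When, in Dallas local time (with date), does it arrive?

04:16 on Sep 18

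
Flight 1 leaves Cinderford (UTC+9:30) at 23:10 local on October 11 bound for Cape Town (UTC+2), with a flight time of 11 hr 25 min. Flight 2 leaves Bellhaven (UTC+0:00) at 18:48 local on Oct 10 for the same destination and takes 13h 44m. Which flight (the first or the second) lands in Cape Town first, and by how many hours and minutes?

Flight 1 in UTC: 23:10 − 9:30 = 13:40 on Oct 11.
+11 hours 25 minutes → arrive 01:05 UTC on Oct 12.
Flight 2 departs at 18:48 UTC (Oct 10).
+13 hours and 44 minutes → arrive 08:32 UTC on Oct 11.
Flight 2 lands earlier by 16 hours 33 minutes.

the second, by 16 hours 33 minutes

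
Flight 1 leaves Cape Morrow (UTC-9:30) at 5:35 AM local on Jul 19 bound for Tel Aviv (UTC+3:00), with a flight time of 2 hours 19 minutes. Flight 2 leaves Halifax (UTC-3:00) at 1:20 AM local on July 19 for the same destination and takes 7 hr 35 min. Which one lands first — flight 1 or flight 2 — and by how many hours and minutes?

Flight 1 in UTC: 5:35 AM + 9:30 = 3:05 PM on Jul 19.
+2 hours and 19 minutes → arrive 5:24 PM UTC on Jul 19.
Flight 2 in UTC: 1:20 AM + 3:00 = 4:20 AM on Jul 19.
+7 hours 35 minutes → arrive 11:55 AM UTC on Jul 19.
Flight 2 lands earlier by 5 hours 29 minutes.

the second, by 5 hours 29 minutes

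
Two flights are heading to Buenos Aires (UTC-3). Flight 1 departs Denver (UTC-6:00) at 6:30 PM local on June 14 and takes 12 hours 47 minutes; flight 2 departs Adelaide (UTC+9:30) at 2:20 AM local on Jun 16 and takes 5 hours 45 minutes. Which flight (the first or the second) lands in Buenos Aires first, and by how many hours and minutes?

Flight 1 in UTC: 6:30 PM + 6:00 = 12:30 AM on Jun 15.
+12 hours 47 minutes → arrive 1:17 PM UTC on Jun 15.
Flight 2 in UTC: 2:20 AM − 9:30 = 4:50 PM on Jun 15.
+5 hours and 45 minutes → arrive 10:35 PM UTC on Jun 15.
Flight 1 lands earlier by 9 hours 18 minutes.

the first, by 9 hours 18 minutes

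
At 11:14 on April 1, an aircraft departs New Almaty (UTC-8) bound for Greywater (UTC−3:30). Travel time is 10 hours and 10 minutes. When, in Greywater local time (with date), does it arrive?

Greywater is 4:30 ahead of New Almaty.
After 10 hours and 10 minutes it is 21:24 in New Almaty.
Shift by the zone difference: 21:24 + 4:30 = 01:54 on Apr 2 in Greywater.

01:54 on April 2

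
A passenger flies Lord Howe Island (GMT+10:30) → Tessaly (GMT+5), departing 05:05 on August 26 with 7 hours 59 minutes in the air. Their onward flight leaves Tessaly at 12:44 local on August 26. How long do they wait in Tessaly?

5 hours 10 minutes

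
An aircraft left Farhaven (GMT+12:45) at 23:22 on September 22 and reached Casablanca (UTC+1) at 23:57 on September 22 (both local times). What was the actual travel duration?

12 hours 20 minutes

Casablanca is 11:45 behind Farhaven.
Clock-face elapsed time (ignoring zones) is 35 minutes.
Actual elapsed = 35 minutes + 11:45 = 12 hours 20 minutes.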